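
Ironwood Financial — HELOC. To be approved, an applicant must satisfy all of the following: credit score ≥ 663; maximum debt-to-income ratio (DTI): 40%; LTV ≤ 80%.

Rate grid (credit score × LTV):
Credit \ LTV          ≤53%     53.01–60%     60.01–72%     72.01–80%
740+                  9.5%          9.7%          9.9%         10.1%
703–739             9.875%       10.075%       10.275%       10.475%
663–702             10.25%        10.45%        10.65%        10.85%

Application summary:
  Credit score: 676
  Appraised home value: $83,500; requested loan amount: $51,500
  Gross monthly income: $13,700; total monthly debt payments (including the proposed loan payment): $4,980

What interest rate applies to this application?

Credit score 676 ≥ 663; DTI = 4,980/13,700 = 36.4% ≤ 40%
Loan-to-value = 51,500/83,500 = 61.7% — pass (80% max)
Score 676 is in the 663–702 band; LTV 61.7% is in the 60.01–72% band → 10.65%.

10.65%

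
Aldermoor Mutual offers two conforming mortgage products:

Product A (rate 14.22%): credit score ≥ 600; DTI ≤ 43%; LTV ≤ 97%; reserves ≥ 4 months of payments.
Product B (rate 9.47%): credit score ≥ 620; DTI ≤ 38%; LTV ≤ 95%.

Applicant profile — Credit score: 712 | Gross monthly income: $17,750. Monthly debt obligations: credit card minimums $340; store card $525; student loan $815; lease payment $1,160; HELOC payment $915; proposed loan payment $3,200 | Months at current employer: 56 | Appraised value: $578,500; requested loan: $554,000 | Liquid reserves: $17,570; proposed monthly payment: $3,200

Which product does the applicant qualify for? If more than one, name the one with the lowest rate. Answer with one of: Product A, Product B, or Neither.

Total debts = (340 + 525 + 815 + 1,160 + 915 + 3,200) = 6,955; DTI = 6,955/17,750 = 39.2%.
LTV = 554,000/578,500 = 95.8%.
Reserves = 17,570/3,200 = 5.5 months.
Product A: score 712 ≥ 600; DTI 39.2% ≤ 43%; LTV 95.8% ≤ 97%; reserves 5.5 ≥ 4 mo → qualifies.
Product B: score 712 ≥ 620; DTI 39.2% > 38%; LTV 95.8% > 95% → does not qualify.

Product A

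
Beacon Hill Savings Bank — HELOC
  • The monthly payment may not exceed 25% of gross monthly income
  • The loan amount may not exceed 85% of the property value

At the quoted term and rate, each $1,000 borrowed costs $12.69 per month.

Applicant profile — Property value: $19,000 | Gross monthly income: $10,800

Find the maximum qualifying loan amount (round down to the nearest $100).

$16,100

Payment cap: 25% × $10,800 = $2,700/month.
At $12.69 per $1,000, that supports 2,700/12.69 × 1,000 ≈ $212,765 → $212,700.
LTV cap: 85% × $19,000 = $16,150 → $16,100.
Binding constraint: loan-to-value.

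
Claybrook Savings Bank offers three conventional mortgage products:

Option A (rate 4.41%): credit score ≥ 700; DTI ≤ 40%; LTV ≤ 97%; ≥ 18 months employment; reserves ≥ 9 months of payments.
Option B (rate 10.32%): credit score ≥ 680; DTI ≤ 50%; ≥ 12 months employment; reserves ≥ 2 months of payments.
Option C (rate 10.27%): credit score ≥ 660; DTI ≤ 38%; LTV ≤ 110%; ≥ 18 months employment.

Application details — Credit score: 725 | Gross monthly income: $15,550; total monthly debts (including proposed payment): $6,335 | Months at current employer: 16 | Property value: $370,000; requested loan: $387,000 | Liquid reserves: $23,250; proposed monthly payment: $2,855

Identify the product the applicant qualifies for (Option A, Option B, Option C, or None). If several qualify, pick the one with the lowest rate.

Option B

DTI = 6,335/15,550 = 40.7%.
LTV = 387,000/370,000 = 104.6%.
Reserves = 23,250/2,855 = 8.1 months.
Option A: score 725 ≥ 700; DTI 40.7% > 40%; LTV 104.6% > 97%; employment 16 < 18 mo; reserves 8.1 < 9 mo → does not qualify.
Option B: score 725 ≥ 680; DTI 40.7% ≤ 50%; employment 16 ≥ 12 mo; reserves 8.1 ≥ 2 mo → qualifies.
Option C: score 725 ≥ 660; DTI 40.7% > 38%; LTV 104.6% ≤ 110%; employment 16 < 18 mo → does not qualify.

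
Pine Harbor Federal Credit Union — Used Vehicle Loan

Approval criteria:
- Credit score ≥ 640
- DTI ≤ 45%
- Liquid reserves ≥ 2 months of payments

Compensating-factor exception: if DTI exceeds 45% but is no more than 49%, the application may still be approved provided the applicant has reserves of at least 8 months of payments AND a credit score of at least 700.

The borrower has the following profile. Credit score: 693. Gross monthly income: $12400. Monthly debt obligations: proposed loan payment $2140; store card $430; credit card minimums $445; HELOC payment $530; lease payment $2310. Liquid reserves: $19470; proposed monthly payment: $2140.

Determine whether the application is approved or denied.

Credit score 693 ≥ 640 (meets base)
Total debts = (2,140 + 430 + 445 + 530 + 2,310) = 5,855. DTI: 5,855 ÷ 12,400 = 47.2%, over the 45% base limit.
Reserves: 19,470 ÷ 2,140 = 9.1 months (meets 2-month minimum)
47.2% falls in the override range (45%–49%), so the compensating-factor test applies.
Override check — reserves: 9.1 mo (ok); score: 693 (below 700).
Override conditions not both satisfied; exception does not apply.

Denied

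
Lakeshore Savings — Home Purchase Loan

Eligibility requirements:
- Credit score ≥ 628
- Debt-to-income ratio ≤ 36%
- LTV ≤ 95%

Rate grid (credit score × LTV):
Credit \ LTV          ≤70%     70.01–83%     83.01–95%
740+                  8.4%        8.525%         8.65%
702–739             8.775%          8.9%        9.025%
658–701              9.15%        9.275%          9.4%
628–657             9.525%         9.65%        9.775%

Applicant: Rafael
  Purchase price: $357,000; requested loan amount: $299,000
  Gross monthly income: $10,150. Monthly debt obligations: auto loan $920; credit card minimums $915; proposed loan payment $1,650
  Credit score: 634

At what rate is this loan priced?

9.775%

Credit score 634 ≥ 628; Total monthly debts = (920 + 915 + 1,650) = 3,485. DTI: 3,485 ÷ 10,150 = 34.3%, within the 36% cap
Loan-to-value = 299,000/357,000 = 83.8% — pass (95% max)
Row: 634 falls in 628–657. Column: 83.8% falls in 83.01–95%. Rate = 9.775%.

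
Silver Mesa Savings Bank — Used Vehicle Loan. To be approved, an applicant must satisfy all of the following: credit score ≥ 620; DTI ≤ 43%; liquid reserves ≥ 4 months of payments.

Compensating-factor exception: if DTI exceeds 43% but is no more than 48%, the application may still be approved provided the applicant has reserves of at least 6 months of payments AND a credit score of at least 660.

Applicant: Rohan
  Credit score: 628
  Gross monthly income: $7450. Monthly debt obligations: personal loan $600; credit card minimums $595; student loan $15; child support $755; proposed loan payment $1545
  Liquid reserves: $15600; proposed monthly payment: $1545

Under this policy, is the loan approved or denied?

Denied

Credit score 628 ≥ 620 (meets base)
Total debts = (600 + 595 + 15 + 755 + 1,545) = 3,510. DTI: 3,510 ÷ 7,450 = 47.1%, over the 43% base limit.
Liquid reserves cover 15,600/1,545 = 10.1 months — ≥ 4 required
47.1% falls in the override range (43%–48%), so the compensating-factor test applies.
Reserves 10.1 ≥ 6 months; credit score 628 < 660.
Override conditions not both satisfied; exception does not apply.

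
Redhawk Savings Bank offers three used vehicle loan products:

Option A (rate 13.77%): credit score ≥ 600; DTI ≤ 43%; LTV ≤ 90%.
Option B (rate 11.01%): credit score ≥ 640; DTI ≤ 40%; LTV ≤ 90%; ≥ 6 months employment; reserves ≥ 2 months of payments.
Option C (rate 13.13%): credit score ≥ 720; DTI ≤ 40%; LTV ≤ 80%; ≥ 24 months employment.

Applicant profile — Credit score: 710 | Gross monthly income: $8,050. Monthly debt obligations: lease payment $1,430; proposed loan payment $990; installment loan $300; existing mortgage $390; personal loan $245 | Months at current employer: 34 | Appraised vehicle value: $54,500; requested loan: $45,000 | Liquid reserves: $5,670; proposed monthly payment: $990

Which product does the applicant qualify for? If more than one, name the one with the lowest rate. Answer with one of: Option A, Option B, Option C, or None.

Option A

Total debts = (1,430 + 990 + 300 + 390 + 245) = 3,355; DTI = 3,355/8,050 = 41.7%.
LTV = 45,000/54,500 = 82.6%.
Reserves = 5,670/990 = 5.7 months.
Option A: score 710 ≥ 600; DTI 41.7% ≤ 43%; LTV 82.6% ≤ 90% → qualifies.
Option B: score 710 ≥ 640; DTI 41.7% > 40%; LTV 82.6% ≤ 90%; employment 34 ≥ 6 mo; reserves 5.7 ≥ 2 mo → does not qualify.
Option C: score 710 < 720; DTI 41.7% > 40%; LTV 82.6% > 80%; employment 34 ≥ 24 mo → does not qualify.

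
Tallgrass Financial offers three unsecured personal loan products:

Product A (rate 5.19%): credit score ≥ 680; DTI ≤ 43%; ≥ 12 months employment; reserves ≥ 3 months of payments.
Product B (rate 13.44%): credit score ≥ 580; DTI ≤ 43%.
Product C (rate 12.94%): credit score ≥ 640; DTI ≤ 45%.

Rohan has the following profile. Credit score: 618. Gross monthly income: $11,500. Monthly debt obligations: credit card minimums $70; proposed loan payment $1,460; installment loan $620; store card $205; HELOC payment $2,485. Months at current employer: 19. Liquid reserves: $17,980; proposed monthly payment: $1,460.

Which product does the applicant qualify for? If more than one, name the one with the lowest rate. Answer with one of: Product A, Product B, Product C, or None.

Product B

Total debts = (70 + 1,460 + 620 + 205 + 2,485) = 4,840; DTI = 4,840/11,500 = 42.1%.
Reserves = 17,980/1,460 = 12.3 months.
Product A: score 618 < 680; DTI 42.1% ≤ 43%; employment 19 ≥ 12 mo; reserves 12.3 ≥ 3 mo → does not qualify.
Product B: score 618 ≥ 580; DTI 42.1% ≤ 43% → qualifies.
Product C: score 618 < 640; DTI 42.1% ≤ 45% → does not qualify.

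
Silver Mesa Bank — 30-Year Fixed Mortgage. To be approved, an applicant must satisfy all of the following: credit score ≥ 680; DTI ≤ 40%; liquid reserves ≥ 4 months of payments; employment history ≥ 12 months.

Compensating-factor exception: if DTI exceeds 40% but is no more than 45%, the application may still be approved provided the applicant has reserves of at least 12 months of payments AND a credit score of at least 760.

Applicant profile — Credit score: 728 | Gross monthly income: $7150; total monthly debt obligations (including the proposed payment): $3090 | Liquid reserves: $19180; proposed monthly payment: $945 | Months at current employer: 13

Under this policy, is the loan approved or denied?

Credit score 728 ≥ 680 (meets base)
DTI: 3,090 ÷ 7,150 = 43.2%, over the 40% base limit.
Reserves = 19,180/945 = 20.3 months ≥ 4
Employment 13 ≥ 12 months
43.2% falls in the override range (40%–45%), so the compensating-factor test applies.
Reserves 20.3 ≥ 12 months; credit score 728 < 760.
Override conditions not both satisfied; exception does not apply.

Denied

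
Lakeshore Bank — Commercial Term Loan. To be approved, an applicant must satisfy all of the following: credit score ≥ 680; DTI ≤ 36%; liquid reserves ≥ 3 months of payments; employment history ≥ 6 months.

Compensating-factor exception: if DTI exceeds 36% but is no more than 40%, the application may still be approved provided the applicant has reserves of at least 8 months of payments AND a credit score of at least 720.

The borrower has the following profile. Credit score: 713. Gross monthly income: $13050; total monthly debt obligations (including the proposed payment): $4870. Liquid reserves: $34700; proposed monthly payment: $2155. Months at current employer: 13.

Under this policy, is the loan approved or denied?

Denied

Credit score 713 ≥ 680 (meets base)
DTI: 4,870 ÷ 13,050 = 37.3%, over the 36% base limit.
Reserves = 34,700/2,155 = 16.1 months ≥ 3
Employment 13 ≥ 6 months
DTI 37.3% is within the 36%–40% exception band; checking compensating factors.
Reserves 16.1 ≥ 8 months; credit score 713 < 720.
Compensating-factor requirement not fully met.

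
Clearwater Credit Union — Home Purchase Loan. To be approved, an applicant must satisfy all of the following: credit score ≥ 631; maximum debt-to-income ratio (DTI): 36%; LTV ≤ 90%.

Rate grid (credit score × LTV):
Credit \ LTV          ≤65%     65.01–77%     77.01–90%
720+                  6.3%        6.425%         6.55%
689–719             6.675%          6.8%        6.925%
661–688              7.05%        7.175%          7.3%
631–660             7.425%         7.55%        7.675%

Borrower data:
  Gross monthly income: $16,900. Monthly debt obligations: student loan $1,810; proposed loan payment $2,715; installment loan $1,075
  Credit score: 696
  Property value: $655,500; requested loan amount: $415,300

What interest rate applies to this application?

6.675%

Credit score 696 ≥ 631; Total monthly debts = (1,810 + 2,715 + 1,075) = 5,600. DTI: 5,600 ÷ 16,900 = 33.1%, within the 36% cap
LTV = 415,300/655,500 = 63.4% ≤ 90%
Row: 696 falls in 689–719. Column: 63.4% falls in ≤65%. Rate = 6.675%.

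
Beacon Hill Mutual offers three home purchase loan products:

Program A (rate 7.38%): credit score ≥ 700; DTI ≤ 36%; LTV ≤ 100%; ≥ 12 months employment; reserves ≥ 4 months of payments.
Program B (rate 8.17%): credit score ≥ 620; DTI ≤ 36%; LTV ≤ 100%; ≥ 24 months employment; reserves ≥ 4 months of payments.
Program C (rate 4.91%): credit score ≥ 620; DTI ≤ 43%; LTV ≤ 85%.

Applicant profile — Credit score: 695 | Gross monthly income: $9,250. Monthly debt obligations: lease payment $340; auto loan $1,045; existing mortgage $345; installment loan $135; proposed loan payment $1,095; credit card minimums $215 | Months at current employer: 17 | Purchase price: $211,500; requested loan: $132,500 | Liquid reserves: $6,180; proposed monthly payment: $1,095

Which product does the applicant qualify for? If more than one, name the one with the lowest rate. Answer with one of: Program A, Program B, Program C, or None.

Total debts = (340 + 1,045 + 345 + 135 + 1,095 + 215) = 3,175; DTI = 3,175/9,250 = 34.3%.
LTV = 132,500/211,500 = 62.6%.
Reserves = 6,180/1,095 = 5.6 months.
Program A: score 695 < 700; DTI 34.3% ≤ 36%; LTV 62.6% ≤ 100%; employment 17 ≥ 12 mo; reserves 5.6 ≥ 4 mo → does not qualify.
Program B: score 695 ≥ 620; DTI 34.3% ≤ 36%; LTV 62.6% ≤ 100%; employment 17 < 24 mo; reserves 5.6 ≥ 4 mo → does not qualify.
Program C: score 695 ≥ 620; DTI 34.3% ≤ 43%; LTV 62.6% ≤ 85% → qualifies.

Program C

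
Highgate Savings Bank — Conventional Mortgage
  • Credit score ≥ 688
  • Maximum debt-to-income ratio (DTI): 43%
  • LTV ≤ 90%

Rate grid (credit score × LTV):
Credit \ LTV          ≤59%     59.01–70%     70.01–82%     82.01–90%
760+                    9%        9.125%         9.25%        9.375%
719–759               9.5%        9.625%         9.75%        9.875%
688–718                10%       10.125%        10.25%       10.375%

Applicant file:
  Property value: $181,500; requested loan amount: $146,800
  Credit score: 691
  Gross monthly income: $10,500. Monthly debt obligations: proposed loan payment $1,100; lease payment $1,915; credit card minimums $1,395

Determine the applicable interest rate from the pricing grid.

Credit score 691 ≥ 688; Total monthly debts = (1,100 + 1,915 + 1,395) = 4,410. Debt-to-income = 4,410/10,500 = 42% — meets 43% limit
Loan-to-value = 146,800/181,500 = 80.9% — pass (90% max)
Credit 691 → row 688–718; LTV 80.9% → column 70.01–82%. Grid cell → 10.25%.

10.25%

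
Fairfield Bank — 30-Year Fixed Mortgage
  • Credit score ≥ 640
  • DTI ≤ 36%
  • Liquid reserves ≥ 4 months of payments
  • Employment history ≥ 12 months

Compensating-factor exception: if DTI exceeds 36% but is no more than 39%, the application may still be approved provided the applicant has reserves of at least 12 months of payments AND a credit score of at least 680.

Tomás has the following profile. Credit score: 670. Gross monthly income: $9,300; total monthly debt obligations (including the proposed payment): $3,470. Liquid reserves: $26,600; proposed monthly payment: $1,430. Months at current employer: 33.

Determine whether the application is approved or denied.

Denied

Credit score 670 ≥ 640 (meets base)
DTI = 3,470/9,300 = 37.3% > 36% — standard DTI limit exceeded.
Liquid reserves cover 26,600/1,430 = 18.6 months — ≥ 4 required
Employment 33 ≥ 12 months
37.3% falls in the override range (36%–39%), so the compensating-factor test applies.
Override check — reserves: 18.6 mo (ok); score: 670 (below 680).
Compensating-factor requirement not fully met.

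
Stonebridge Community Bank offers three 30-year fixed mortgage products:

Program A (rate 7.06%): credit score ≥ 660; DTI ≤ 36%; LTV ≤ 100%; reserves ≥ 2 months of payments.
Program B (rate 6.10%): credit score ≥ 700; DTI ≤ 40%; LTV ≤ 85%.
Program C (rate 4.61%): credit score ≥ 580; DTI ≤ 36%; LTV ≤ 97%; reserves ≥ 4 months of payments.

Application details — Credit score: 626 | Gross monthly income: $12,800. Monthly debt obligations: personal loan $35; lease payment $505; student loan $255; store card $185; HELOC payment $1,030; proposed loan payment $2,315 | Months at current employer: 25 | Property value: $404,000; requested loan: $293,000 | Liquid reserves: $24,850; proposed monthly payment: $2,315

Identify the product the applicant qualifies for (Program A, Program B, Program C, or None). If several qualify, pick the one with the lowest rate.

Total debts = (35 + 505 + 255 + 185 + 1,030 + 2,315) = 4,325; DTI = 4,325/12,800 = 33.8%.
LTV = 293,000/404,000 = 72.5%.
Reserves = 24,850/2,315 = 10.7 months.
Program A: score 626 < 660; DTI 33.8% ≤ 36%; LTV 72.5% ≤ 100%; reserves 10.7 ≥ 2 mo → does not qualify.
Program B: score 626 < 700; DTI 33.8% ≤ 40%; LTV 72.5% ≤ 85% → does not qualify.
Program C: score 626 ≥ 580; DTI 33.8% ≤ 36%; LTV 72.5% ≤ 97%; reserves 10.7 ≥ 4 mo → qualifies.

Program C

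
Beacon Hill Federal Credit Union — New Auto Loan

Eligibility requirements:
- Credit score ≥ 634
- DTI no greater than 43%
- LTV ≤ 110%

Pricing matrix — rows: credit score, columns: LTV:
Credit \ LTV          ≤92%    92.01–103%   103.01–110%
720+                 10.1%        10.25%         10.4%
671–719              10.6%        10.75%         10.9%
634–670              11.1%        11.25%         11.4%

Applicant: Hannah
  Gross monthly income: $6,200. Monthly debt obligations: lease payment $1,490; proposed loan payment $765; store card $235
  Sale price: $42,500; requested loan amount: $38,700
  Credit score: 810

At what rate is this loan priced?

10.1%

Credit score 810 ≥ 634; Total monthly debts = (1,490 + 765 + 235) = 2,490. DTI = 2,490/6,200 = 40.2% ≤ 43%
LTV: 38,700 ÷ 42,500 = 91.1%, within 110% cap
Credit 810 → row 720+; LTV 91.1% → column ≤92%. Grid cell → 10.1%.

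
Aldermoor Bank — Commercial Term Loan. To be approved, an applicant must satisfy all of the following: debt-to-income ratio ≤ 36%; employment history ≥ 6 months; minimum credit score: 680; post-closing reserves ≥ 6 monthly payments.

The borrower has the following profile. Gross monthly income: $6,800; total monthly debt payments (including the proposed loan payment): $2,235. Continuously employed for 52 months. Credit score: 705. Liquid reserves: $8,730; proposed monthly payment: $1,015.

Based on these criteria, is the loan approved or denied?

DTI = 2,235/6,800 = 32.9% ≤ 36%
Employment 52 ≥ 6 months
Credit score 705 ≥ 680 (meets)
Reserves: 8,730 ÷ 1,015 = 8.6 months (meets 6-month minimum)
All criteria satisfied.

Approved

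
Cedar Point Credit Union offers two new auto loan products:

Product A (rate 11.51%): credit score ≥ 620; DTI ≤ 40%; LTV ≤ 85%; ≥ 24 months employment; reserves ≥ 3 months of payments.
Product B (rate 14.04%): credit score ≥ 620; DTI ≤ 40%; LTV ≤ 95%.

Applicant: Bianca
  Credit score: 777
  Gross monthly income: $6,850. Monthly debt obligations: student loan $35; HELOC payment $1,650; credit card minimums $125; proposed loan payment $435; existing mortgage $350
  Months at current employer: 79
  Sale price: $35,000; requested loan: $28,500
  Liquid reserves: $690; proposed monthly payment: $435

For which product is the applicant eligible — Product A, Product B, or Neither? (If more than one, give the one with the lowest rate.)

Product B

Total debts = (35 + 1,650 + 125 + 435 + 350) = 2,595; DTI = 2,595/6,850 = 37.9%.
LTV = 28,500/35,000 = 81.4%.
Reserves = 690/435 = 1.6 months.
Product A: score 777 ≥ 620; DTI 37.9% ≤ 40%; LTV 81.4% ≤ 85%; employment 79 ≥ 24 mo; reserves 1.6 < 3 mo → does not qualify.
Product B: score 777 ≥ 620; DTI 37.9% ≤ 40%; LTV 81.4% ≤ 95% → qualifies.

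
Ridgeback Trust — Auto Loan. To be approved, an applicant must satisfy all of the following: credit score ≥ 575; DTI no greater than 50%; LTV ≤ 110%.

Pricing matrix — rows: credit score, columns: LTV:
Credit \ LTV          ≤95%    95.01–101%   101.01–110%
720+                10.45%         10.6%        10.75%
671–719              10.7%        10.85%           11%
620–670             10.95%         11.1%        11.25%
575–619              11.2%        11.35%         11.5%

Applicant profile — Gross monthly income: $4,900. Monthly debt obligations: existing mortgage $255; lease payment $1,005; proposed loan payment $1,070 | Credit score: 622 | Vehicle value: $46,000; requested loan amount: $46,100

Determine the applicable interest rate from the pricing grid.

Credit score 622 ≥ 575; Total monthly debts = (255 + 1,005 + 1,070) = 2,330. DTI = 2,330/4,900 = 47.6% ≤ 50%
LTV = 46,100/46,000 = 100.2% ≤ 110%
Score 622 is in the 620–670 band; LTV 100.2% is in the 95.01–101% band → 11.1%.

11.1%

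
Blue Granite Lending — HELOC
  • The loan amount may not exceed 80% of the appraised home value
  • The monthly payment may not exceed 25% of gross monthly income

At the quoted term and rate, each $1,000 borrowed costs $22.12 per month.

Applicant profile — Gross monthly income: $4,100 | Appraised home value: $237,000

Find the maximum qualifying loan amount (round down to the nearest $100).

$46,300

Payment cap: 25% × $4,100 = $1,025/month.
At $22.12 per $1,000, that supports 1,025/22.12 × 1,000 ≈ $46,338 → $46,300.
LTV cap: 80% × $237,000 = $189,600 → $189,600.
Binding constraint: payment-to-income.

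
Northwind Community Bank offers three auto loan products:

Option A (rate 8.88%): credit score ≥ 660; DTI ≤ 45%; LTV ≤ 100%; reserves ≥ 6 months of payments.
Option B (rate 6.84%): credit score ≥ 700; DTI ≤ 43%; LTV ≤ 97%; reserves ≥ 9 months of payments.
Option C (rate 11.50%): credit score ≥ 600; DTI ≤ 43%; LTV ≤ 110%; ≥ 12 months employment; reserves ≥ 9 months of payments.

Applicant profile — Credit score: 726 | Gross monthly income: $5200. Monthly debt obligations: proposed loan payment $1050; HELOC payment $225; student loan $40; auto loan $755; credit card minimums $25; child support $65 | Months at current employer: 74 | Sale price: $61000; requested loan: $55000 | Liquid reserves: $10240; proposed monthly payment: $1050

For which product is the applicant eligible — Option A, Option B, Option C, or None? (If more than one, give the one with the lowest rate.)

Total debts = (1,050 + 225 + 40 + 755 + 25 + 65) = 2,160; DTI = 2,160/5,200 = 41.5%.
LTV = 55,000/61,000 = 90.2%.
Reserves = 10,240/1,050 = 9.8 months.
Option A: score 726 ≥ 660; DTI 41.5% ≤ 45%; LTV 90.2% ≤ 100%; reserves 9.8 ≥ 6 mo → qualifies.
Option B: score 726 ≥ 700; DTI 41.5% ≤ 43%; LTV 90.2% ≤ 97%; reserves 9.8 ≥ 9 mo → qualifies.
Option C: score 726 ≥ 600; DTI 41.5% ≤ 43%; LTV 90.2% ≤ 110%; employment 74 ≥ 12 mo; reserves 9.8 ≥ 9 mo → qualifies.
Qualifying: Option A, Option B, Option C. Lowest rate is 6.84% → Option B.

Option B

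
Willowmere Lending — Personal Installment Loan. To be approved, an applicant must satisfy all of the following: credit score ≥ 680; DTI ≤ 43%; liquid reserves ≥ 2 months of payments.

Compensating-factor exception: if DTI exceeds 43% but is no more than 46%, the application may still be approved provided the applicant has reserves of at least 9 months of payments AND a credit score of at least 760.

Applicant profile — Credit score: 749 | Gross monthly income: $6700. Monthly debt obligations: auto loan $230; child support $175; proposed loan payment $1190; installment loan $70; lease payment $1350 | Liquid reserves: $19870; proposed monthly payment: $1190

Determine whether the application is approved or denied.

Credit score 749 ≥ 680 (meets base)
Total debts = (230 + 175 + 1,190 + 70 + 1,350) = 3,015. DTI: 3,015 ÷ 6,700 = 45%, over the 43% base limit.
Reserves = 19,870/1,190 = 16.7 months ≥ 2
45% falls in the override range (43%–46%), so the compensating-factor test applies.
Reserves 16.7 ≥ 9 months; credit score 749 < 760.
Override conditions not both satisfied; exception does not apply.

Denied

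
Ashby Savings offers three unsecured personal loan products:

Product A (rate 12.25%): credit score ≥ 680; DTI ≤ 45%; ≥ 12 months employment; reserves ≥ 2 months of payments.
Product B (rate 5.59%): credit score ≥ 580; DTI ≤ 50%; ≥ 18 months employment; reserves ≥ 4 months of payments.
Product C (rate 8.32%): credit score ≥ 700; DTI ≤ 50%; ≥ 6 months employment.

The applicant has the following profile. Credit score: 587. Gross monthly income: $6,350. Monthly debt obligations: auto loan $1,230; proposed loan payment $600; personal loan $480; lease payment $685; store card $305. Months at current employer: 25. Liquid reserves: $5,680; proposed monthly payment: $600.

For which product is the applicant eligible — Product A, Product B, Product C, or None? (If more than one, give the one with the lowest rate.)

Total debts = (1,230 + 600 + 480 + 685 + 305) = 3,300; DTI = 3,300/6,350 = 52%.
Reserves = 5,680/600 = 9.5 months.
Product A: score 587 < 680; DTI 52% > 45%; employment 25 ≥ 12 mo; reserves 9.5 ≥ 2 mo → does not qualify.
Product B: score 587 ≥ 580; DTI 52% > 50%; employment 25 ≥ 18 mo; reserves 9.5 ≥ 4 mo → does not qualify.
Product C: score 587 < 700; DTI 52% > 50%; employment 25 ≥ 6 mo → does not qualify.

None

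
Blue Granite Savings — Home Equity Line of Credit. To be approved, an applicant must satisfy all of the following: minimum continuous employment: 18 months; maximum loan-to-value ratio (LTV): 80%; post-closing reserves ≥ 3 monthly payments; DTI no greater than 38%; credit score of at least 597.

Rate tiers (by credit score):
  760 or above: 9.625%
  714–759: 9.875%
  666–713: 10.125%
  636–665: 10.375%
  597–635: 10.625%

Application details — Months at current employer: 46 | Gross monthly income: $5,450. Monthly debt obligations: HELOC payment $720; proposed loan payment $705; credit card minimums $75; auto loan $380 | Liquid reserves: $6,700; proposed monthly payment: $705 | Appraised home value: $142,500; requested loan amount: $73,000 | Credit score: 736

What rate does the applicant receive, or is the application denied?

Approved at 9.875%

Credit score 736 ≥ 597 (meets minimum)
Employment 46 ≥ 18 months
Reserves = 6,700/705 = 9.5 months ≥ 3
Total monthly debts = (720 + 705 + 75 + 380) = 1,880. DTI = 1,880/5,450 = 34.5% ≤ 38%
Loan-to-value = 73,000/142,500 = 51.2% — pass (80% max)
All requirements met. Score 736 falls in the 714–759 tier → 9.875%.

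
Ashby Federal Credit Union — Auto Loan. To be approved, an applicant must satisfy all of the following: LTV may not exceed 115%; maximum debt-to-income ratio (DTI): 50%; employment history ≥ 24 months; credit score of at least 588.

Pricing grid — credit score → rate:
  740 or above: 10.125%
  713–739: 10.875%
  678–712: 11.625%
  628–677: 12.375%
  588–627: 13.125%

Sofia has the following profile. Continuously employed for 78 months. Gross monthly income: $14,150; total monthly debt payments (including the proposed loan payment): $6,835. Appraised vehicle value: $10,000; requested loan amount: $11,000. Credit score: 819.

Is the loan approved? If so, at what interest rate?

Credit score 819 ≥ 588 (meets minimum)
Loan-to-value = 11,000/10,000 = 110% — pass (115% max)
Employment 78 ≥ 24 months
Debt-to-income = 6,835/14,150 = 48.3% — meets 50% limit
All requirements met. Score 819 falls in the 740 or above tier → 10.125%.

Approved at 10.125%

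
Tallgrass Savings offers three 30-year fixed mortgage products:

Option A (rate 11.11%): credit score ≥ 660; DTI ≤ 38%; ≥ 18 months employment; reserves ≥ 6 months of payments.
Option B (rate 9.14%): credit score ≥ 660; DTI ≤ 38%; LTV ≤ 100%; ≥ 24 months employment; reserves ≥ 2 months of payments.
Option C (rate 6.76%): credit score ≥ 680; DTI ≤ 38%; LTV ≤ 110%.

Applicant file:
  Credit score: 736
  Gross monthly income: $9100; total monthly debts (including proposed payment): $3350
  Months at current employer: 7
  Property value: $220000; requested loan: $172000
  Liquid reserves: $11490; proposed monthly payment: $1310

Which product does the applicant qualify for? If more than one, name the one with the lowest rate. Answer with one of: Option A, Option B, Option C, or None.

DTI = 3,350/9,100 = 36.8%.
LTV = 172,000/220,000 = 78.2%.
Reserves = 11,490/1,310 = 8.8 months.
Option A: score 736 ≥ 660; DTI 36.8% ≤ 38%; employment 7 < 18 mo; reserves 8.8 ≥ 6 mo → does not qualify.
Option B: score 736 ≥ 660; DTI 36.8% ≤ 38%; LTV 78.2% ≤ 100%; employment 7 < 24 mo; reserves 8.8 ≥ 2 mo → does not qualify.
Option C: score 736 ≥ 680; DTI 36.8% ≤ 38%; LTV 78.2% ≤ 110% → qualifies.

Option C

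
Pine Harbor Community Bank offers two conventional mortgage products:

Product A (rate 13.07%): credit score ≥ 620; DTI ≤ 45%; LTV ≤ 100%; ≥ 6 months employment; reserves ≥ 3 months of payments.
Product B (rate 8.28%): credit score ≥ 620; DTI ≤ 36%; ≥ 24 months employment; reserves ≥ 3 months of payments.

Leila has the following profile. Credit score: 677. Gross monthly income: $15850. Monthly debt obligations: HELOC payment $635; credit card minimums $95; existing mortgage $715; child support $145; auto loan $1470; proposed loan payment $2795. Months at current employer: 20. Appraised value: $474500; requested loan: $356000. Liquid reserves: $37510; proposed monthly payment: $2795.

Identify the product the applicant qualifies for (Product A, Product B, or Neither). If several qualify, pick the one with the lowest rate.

Total debts = (635 + 95 + 715 + 145 + 1,470 + 2,795) = 5,855; DTI = 5,855/15,850 = 36.9%.
LTV = 356,000/474,500 = 75%.
Reserves = 37,510/2,795 = 13.4 months.
Product A: score 677 ≥ 620; DTI 36.9% ≤ 45%; LTV 75% ≤ 100%; employment 20 ≥ 6 mo; reserves 13.4 ≥ 3 mo → qualifies.
Product B: score 677 ≥ 620; DTI 36.9% > 36%; employment 20 < 24 mo; reserves 13.4 ≥ 3 mo → does not qualify.

Product A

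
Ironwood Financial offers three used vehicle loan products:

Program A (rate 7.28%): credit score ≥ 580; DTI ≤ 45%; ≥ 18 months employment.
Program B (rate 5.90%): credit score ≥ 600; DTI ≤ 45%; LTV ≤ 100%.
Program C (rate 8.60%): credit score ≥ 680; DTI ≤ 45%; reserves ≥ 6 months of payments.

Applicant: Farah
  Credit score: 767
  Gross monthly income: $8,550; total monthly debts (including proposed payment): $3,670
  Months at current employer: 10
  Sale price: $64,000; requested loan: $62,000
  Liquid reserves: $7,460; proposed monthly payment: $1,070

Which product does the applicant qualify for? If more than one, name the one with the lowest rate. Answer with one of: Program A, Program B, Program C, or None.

Program B

DTI = 3,670/8,550 = 42.9%.
LTV = 62,000/64,000 = 96.9%.
Reserves = 7,460/1,070 = 7.0 months.
Program A: score 767 ≥ 580; DTI 42.9% ≤ 45%; employment 10 < 18 mo → does not qualify.
Program B: score 767 ≥ 600; DTI 42.9% ≤ 45%; LTV 96.9% ≤ 100% → qualifies.
Program C: score 767 ≥ 680; DTI 42.9% ≤ 45%; reserves 7.0 ≥ 6 mo → qualifies.
Qualifying: Program B, Program C. Lowest rate is 5.90% → Program B.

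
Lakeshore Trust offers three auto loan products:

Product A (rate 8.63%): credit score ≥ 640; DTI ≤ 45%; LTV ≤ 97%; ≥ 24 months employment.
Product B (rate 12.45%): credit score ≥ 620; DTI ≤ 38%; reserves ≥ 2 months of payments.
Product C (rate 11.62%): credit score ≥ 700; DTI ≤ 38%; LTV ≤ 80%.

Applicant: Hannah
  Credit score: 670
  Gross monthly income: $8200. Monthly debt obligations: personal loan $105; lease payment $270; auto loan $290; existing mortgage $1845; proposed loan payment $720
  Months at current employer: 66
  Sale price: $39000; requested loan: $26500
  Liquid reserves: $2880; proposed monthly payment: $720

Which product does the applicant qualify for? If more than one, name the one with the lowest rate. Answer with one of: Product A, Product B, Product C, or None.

Product A

Total debts = (105 + 270 + 290 + 1,845 + 720) = 3,230; DTI = 3,230/8,200 = 39.4%.
LTV = 26,500/39,000 = 67.9%.
Reserves = 2,880/720 = 4.0 months.
Product A: score 670 ≥ 640; DTI 39.4% ≤ 45%; LTV 67.9% ≤ 97%; employment 66 ≥ 24 mo → qualifies.
Product B: score 670 ≥ 620; DTI 39.4% > 38%; reserves 4.0 ≥ 2 mo → does not qualify.
Product C: score 670 < 700; DTI 39.4% > 38%; LTV 67.9% ≤ 80% → does not qualify.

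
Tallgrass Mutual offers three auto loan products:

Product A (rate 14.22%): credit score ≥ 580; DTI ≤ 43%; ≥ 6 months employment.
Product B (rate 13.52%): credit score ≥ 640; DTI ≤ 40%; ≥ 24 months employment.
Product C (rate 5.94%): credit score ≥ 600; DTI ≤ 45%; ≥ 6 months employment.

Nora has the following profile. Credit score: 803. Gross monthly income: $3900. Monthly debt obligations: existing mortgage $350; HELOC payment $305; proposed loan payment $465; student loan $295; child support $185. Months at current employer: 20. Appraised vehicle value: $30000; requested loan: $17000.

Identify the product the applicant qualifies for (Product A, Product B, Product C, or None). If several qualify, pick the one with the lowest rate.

Product C

Total debts = (350 + 305 + 465 + 295 + 185) = 1,600; DTI = 1,600/3,900 = 41%.
LTV = 17,000/30,000 = 56.7%.
Product A: score 803 ≥ 580; DTI 41% ≤ 43%; employment 20 ≥ 6 mo → qualifies.
Product B: score 803 ≥ 640; DTI 41% > 40%; employment 20 < 24 mo → does not qualify.
Product C: score 803 ≥ 600; DTI 41% ≤ 45%; employment 20 ≥ 6 mo → qualifies.
Qualifying: Product A, Product C. Lowest rate is 5.94% → Product C.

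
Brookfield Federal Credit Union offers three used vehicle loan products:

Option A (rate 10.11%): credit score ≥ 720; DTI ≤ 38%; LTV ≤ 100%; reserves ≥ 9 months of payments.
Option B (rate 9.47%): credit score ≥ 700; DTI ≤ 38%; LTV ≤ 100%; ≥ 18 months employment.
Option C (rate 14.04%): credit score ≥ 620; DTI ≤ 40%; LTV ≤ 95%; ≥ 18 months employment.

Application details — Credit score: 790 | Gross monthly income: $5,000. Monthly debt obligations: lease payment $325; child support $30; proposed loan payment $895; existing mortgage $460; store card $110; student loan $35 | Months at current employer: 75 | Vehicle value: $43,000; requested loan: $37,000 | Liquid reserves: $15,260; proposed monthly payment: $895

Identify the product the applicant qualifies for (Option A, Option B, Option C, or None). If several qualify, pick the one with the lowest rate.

Total debts = (325 + 30 + 895 + 460 + 110 + 35) = 1,855; DTI = 1,855/5,000 = 37.1%.
LTV = 37,000/43,000 = 86%.
Reserves = 15,260/895 = 17.1 months.
Option A: score 790 ≥ 720; DTI 37.1% ≤ 38%; LTV 86% ≤ 100%; reserves 17.1 ≥ 9 mo → qualifies.
Option B: score 790 ≥ 700; DTI 37.1% ≤ 38%; LTV 86% ≤ 100%; employment 75 ≥ 18 mo → qualifies.
Option C: score 790 ≥ 620; DTI 37.1% ≤ 40%; LTV 86% ≤ 95%; employment 75 ≥ 18 mo → qualifies.
Qualifying: Option A, Option B, Option C. Lowest rate is 9.47% → Option B.

Option B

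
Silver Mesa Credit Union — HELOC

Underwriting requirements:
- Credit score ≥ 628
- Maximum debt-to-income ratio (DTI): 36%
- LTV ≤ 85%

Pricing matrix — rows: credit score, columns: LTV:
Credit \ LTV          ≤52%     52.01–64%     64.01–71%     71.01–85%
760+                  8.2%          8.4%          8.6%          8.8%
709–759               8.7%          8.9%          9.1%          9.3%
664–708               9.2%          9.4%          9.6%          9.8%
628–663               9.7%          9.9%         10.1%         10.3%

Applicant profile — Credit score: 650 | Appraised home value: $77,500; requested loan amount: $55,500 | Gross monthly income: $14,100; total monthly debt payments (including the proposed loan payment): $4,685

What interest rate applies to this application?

10.3%

Credit score 650 ≥ 628; DTI: 4,685 ÷ 14,100 = 33.2%, within the 36% cap
LTV = 55,500/77,500 = 71.6% ≤ 85%
Row: 650 falls in 628–663. Column: 71.6% falls in 71.01–85%. Rate = 10.3%.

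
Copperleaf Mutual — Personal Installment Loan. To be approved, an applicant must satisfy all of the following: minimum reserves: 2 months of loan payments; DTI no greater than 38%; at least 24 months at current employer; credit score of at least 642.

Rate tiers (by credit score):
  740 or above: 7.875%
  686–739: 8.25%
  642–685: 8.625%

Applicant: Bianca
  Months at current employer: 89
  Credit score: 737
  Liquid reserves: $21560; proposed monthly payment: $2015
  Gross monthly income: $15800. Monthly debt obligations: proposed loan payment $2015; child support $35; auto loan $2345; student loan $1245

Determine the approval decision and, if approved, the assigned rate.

Approved at 8.25%

Credit score 737 ≥ 642 (meets minimum)
Employment 89 ≥ 24 months
Reserves = 21,560/2,015 = 10.7 months ≥ 2
Total monthly debts = (2,015 + 35 + 2,345 + 1,245) = 5,640. DTI = 5,640/15,800 = 35.7% ≤ 38%
All requirements met. Score 737 falls in the 686–739 tier → 8.25%.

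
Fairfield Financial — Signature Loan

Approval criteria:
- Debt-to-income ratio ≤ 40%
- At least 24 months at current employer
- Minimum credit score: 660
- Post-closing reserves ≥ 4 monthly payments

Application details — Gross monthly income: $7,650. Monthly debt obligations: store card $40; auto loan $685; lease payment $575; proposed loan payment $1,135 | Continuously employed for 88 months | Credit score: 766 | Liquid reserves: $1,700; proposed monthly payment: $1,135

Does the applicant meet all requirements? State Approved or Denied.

Total monthly debts = (40 + 685 + 575 + 1,135) = 2,435. Debt-to-income = 2,435/7,650 = 31.8% — meets 40% limit
Employment 88 ≥ 24 months
Credit score 766 ≥ 660 (meets)
Liquid reserves cover 1,700/1,135 = 1.5 months — < 4 required
Fails on reserves.

Denied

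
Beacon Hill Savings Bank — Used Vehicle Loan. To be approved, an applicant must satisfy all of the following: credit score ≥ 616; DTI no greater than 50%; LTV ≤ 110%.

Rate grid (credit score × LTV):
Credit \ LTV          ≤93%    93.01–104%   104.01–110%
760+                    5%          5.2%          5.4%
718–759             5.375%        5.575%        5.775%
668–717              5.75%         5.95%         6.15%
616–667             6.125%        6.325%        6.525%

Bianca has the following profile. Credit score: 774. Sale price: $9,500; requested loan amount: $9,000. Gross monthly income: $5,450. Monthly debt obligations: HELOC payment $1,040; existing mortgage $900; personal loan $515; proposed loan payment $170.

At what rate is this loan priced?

Credit score 774 ≥ 616; Total monthly debts = (1,040 + 900 + 515 + 170) = 2,625. Debt-to-income = 2,625/5,450 = 48.2% — meets 50% limit
LTV: 9,000 ÷ 9,500 = 94.7%, within 110% cap
Row: 774 falls in 760+. Column: 94.7% falls in 93.01–104%. Rate = 5.2%.

5.2%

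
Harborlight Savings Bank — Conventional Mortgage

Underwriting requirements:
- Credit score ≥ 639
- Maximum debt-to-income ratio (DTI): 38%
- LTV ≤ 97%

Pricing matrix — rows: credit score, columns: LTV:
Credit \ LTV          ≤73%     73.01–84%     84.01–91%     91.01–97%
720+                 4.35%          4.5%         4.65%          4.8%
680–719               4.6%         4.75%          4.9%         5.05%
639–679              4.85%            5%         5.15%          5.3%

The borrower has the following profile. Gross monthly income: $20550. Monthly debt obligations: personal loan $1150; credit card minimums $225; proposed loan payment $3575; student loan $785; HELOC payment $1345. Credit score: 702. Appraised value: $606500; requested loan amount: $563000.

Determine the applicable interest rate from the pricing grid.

Credit score 702 ≥ 639; Total monthly debts = (1,150 + 225 + 3,575 + 785 + 1,345) = 7,080. DTI = 7,080/20,550 = 34.5% ≤ 38%
Loan-to-value = 563,000/606,500 = 92.8% — pass (97% max)
Credit 702 → row 680–719; LTV 92.8% → column 91.01–97%. Grid cell → 5.05%.

5.05%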